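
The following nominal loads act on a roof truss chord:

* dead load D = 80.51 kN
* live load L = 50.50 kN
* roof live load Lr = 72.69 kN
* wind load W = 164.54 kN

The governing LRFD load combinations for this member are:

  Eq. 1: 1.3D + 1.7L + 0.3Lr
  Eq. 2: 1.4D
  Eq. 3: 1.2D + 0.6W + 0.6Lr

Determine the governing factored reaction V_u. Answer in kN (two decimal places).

Eq. 1: 1.3(80.51) + 1.7(50.50) + 0.3(72.69) = 104.66 + 85.85 + 21.81 = 212.32
Eq. 2: 1.4(80.51) = 112.71
Eq. 3: 1.2(80.51) + 0.6(164.54) + 0.6(72.69) = 238.95
Combination 3 governs: V_u = 238.95 kN.

238.95 kN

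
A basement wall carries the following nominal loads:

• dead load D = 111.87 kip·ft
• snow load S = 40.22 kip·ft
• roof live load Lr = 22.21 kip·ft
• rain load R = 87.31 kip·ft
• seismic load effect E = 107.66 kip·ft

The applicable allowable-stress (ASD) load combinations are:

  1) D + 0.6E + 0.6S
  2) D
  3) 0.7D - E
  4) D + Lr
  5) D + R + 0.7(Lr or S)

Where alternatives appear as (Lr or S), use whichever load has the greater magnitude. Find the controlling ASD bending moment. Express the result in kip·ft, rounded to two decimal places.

227.33 kip·ft

(Lr or S) → S = 40.22 kip·ft.
1) 1.0(111.87) + 0.6(107.66) + 0.6(40.22) = 111.87 + 64.60 + 24.13 = 200.60
2) 1.0(111.87) = 111.87
3) 0.7(111.87) - 1.0(107.66) = 78.31 - 107.66 = -29.35
4) 1.0(111.87) + 1.0(22.21) = 111.87 + 22.21 = 134.08
5) 1.0(111.87) + 1.0(87.31) + 0.7(40.22) = 111.87 + 87.31 + 28.15 = 227.33
Maximum is from combination 5.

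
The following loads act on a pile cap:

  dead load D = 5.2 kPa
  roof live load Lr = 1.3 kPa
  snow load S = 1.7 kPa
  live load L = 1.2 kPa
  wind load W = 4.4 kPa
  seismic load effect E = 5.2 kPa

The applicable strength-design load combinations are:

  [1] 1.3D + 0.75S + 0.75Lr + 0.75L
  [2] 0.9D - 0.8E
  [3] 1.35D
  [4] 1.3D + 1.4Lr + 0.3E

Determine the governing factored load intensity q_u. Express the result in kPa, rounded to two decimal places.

10.14 kPa

[1] 1.3(5.2) + 0.75(1.7) + 0.75(1.3) + 0.75(1.2) = 9.91
[2] 0.9(5.2) - 0.8(5.2) = 4.68 - 4.16 = 0.52
[3] 1.35(5.2) = 7.02
[4] 1.3(5.2) + 1.4(1.3) + 0.3(5.2) = 6.76 + 1.82 + 1.56 = 10.14
Maximum is from combination 4.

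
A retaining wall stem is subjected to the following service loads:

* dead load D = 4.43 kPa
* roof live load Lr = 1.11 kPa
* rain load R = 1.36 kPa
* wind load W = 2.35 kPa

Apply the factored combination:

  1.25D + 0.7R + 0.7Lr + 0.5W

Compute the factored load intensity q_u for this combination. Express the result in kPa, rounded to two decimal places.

1.25(4.43) + 0.7(1.36) + 0.7(1.11) + 0.5(2.35) = 8.44
q_u = 8.44 kPa.

8.44 kPa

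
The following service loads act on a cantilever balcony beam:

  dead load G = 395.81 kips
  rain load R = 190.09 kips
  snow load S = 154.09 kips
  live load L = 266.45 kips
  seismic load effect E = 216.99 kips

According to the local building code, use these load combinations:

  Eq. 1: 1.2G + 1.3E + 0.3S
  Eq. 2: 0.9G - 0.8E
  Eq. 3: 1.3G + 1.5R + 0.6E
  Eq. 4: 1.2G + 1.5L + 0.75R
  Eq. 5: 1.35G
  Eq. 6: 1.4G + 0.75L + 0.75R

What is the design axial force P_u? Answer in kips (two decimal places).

Eq. 1: 1.2(395.81) + 1.3(216.99) + 0.3(154.09) = 474.97 + 282.09 + 46.23 = 803.29
Eq. 2: 0.9(395.81) - 0.8(216.99) = 356.23 - 173.59 = 182.64
Eq. 3: 1.3(395.81) + 1.5(190.09) + 0.6(216.99) = 514.55 + 285.14 + 130.19 = 929.88
Eq. 4: 1.2(395.81) + 1.5(266.45) + 0.75(190.09) = 1017.21
Eq. 5: 1.35(395.81) = 534.34
Eq. 6: 1.4(395.81) + 0.75(266.45) + 0.75(190.09) = 554.13 + 199.84 + 142.57 = 896.54
The controlling combination is 4, giving 1017.21 kips.

1017.21 kips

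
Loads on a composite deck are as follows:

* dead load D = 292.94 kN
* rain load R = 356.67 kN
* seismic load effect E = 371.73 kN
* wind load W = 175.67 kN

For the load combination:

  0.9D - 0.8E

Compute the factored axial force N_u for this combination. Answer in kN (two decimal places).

0.9(292.94) - 0.8(371.73) = -33.74
N_u = -33.74 kN.

-33.74 kN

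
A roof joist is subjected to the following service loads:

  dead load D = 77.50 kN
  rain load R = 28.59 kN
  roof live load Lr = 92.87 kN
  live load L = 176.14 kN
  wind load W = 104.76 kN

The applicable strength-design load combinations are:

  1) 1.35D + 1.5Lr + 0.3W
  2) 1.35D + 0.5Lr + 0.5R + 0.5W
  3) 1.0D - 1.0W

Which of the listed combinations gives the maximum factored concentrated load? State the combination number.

1) 1.35(77.50) + 1.5(92.87) + 0.3(104.76) = 275.36
2) 1.35(77.50) + 0.5(92.87) + 0.5(28.59) + 0.5(104.76) = 217.74
3) 1.0(77.50) - 1.0(104.76) = 77.50 - 104.76 = -27.26
The largest value is 275.36 kN from combination 1.

Combination 1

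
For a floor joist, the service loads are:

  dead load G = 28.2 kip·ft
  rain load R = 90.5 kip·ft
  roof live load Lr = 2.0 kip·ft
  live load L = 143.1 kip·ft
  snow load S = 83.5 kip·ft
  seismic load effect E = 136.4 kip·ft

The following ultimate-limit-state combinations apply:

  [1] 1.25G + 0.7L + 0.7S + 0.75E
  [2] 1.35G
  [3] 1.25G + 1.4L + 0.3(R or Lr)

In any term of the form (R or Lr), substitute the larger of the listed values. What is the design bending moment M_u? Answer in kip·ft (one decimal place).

(R or Lr) → R = 90.5 kip·ft.
[1] 1.25(28.2) + 0.7(143.1) + 0.7(83.5) + 0.75(136.4) = 296.2
[2] 1.35(28.2) = 38.1
[3] 1.25(28.2) + 1.4(143.1) + 0.3(90.5) = 262.7
Maximum is from combination 1.

296.2 kip·ft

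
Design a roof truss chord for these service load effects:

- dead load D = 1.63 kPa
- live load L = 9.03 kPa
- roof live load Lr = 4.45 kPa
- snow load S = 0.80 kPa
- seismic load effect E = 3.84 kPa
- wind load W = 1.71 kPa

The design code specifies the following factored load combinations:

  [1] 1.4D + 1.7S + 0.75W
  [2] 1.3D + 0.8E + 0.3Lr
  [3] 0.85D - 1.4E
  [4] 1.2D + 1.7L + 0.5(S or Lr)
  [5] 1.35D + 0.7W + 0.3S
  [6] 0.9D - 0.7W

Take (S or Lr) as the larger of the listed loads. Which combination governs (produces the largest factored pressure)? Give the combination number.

(S or Lr) → Lr = 4.45 kPa.
[1] 1.4(1.63) + 1.7(0.80) + 0.75(1.71) = 2.28 + 1.36 + 1.28 = 4.92
[2] 1.3(1.63) + 0.8(3.84) + 0.3(4.45) = 2.12 + 3.07 + 1.34 = 6.53
[3] 0.85(1.63) - 1.4(3.84) = 1.39 - 5.38 = -3.99
[4] 1.2(1.63) + 1.7(9.03) + 0.5(4.45) = 19.53
[5] 1.35(1.63) + 0.7(1.71) + 0.3(0.80) = 2.20 + 1.20 + 0.24 = 3.64
[6] 0.9(1.63) - 0.7(1.71) = 1.47 - 1.20 = 0.27
The largest value is 19.53 kPa from combination 4.

Combination 4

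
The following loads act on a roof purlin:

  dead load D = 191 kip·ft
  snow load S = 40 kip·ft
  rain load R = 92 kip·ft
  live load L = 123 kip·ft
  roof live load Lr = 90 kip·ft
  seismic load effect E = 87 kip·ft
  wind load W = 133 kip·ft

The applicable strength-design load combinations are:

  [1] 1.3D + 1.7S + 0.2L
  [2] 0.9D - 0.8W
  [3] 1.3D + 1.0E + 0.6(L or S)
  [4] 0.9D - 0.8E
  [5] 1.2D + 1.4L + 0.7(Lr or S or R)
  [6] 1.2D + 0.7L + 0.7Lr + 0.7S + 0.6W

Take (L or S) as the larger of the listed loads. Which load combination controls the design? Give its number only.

(L or S) → L = 123 kip·ft; (Lr or S or R) → R = 92 kip·ft.
[1] 1.3(191) + 1.7(40) + 0.2(123) = 248.30 + 68.00 + 24.60 = 340.90
[2] 0.9(191) - 0.8(133) = 171.90 - 106.40 = 65.50
[3] 1.3(191) + 1.0(87) + 0.6(123) = 248.30 + 87.00 + 73.80 = 409.10
[4] 0.9(191) - 0.8(87) = 171.90 - 69.60 = 102.30
[5] 1.2(191) + 1.4(123) + 0.7(92) = 229.20 + 172.20 + 64.40 = 465.80
[6] 1.2(191) + 0.7(123) + 0.7(90) + 0.7(40) + 0.6(133) = 229.20 + 86.10 + 63.00 + 28.00 + 79.80 = 486.10
The largest value is 486.10 kip·ft from combination 6.

Combination 6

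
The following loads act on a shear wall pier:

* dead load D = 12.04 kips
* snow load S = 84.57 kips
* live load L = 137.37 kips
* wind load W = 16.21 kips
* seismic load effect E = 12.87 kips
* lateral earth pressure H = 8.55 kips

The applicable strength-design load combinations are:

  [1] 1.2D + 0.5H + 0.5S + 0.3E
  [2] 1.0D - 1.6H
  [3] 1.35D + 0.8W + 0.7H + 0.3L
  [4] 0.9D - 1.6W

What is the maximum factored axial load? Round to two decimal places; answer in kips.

76.42 kips

[1] 1.2(12.04) + 0.5(8.55) + 0.5(84.57) + 0.3(12.87) = 64.87
[2] 1.0(12.04) - 1.6(8.55) = 12.04 - 13.68 = -1.64
[3] 1.35(12.04) + 0.8(16.21) + 0.7(8.55) + 0.3(137.37) = 16.25 + 12.97 + 5.99 + 41.21 = 76.42
[4] 0.9(12.04) - 1.6(16.21) = 10.84 - 25.94 = -15.10
Combination 3 governs: P_u = 76.42 kips.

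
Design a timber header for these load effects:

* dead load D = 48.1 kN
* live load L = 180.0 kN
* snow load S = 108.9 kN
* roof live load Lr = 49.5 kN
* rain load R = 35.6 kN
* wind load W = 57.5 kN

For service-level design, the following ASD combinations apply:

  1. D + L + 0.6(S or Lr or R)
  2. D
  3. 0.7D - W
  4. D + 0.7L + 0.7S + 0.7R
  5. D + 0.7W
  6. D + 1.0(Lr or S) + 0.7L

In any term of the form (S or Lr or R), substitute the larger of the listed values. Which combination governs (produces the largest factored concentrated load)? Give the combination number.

Combination 1

(S or Lr or R) → S = 108.9 kN; (Lr or S) → S = 108.9 kN.
1. 1.0(48.1) + 1.0(180.0) + 0.6(108.9) = 48.10 + 180.00 + 65.34 = 293.44
2. 1.0(48.1) = 48.10
3. 0.7(48.1) - 1.0(57.5) = 33.67 - 57.50 = -23.83
4. 1.0(48.1) + 0.7(180.0) + 0.7(108.9) + 0.7(35.6) = 48.10 + 126.00 + 76.23 + 24.92 = 275.25
5. 1.0(48.1) + 0.7(57.5) = 48.10 + 40.25 = 88.35
6. 1.0(48.1) + 1.0(108.9) + 0.7(180.0) = 48.10 + 108.90 + 126.00 = 283.00
The largest value is 293.44 kN from combination 1.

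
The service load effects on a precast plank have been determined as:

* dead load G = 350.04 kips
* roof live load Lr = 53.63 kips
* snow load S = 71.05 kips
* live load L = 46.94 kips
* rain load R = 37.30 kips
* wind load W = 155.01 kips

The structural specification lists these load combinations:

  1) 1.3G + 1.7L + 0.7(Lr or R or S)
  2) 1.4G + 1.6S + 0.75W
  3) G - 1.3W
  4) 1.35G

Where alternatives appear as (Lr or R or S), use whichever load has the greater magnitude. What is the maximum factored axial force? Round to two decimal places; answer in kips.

(Lr or R or S) → S = 71.05 kips.
1) 1.3(350.04) + 1.7(46.94) + 0.7(71.05) = 455.05 + 79.80 + 49.74 = 584.59
2) 1.4(350.04) + 1.6(71.05) + 0.75(155.01) = 719.99
3) 1.0(350.04) - 1.3(155.01) = 350.04 - 201.51 = 148.53
4) 1.35(350.04) = 472.55
Maximum is from combination 2.

719.99 kips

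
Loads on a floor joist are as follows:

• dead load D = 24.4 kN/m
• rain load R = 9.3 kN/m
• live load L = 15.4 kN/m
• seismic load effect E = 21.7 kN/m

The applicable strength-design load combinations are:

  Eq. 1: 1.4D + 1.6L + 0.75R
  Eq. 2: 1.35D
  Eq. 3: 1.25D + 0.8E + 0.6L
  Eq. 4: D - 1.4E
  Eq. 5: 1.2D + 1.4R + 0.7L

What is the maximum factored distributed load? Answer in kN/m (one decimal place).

65.8 kN/m

Eq. 1: 1.4(24.4) + 1.6(15.4) + 0.75(9.3) = 34.2 + 24.6 + 7.0 = 65.8
Eq. 2: 1.35(24.4) = 32.9
Eq. 3: 1.25(24.4) + 0.8(21.7) + 0.6(15.4) = 30.5 + 17.4 + 9.2 = 57.1
Eq. 4: 1.0(24.4) - 1.4(21.7) = 24.4 - 30.4 = -6.0
Eq. 5: 1.2(24.4) + 1.4(9.3) + 0.7(15.4) = 29.3 + 13.0 + 10.8 = 53.1
The controlling combination is 1, giving 65.8 kN/m.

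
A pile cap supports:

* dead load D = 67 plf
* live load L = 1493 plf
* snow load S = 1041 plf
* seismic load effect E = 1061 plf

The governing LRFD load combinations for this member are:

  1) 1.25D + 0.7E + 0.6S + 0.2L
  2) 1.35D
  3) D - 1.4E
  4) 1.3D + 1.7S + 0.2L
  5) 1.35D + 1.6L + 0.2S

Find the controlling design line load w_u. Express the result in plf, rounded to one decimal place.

2687.5 plf

1) 1.25(67) + 0.7(1061) + 0.6(1041) + 0.2(1493) = 83.8 + 742.7 + 624.6 + 298.6 = 1749.7
2) 1.35(67) = 90.5
3) 1.0(67) - 1.4(1061) = 67.0 - 1485.4 = -1418.4
4) 1.3(67) + 1.7(1041) + 0.2(1493) = 87.1 + 1769.7 + 298.6 = 2155.4
5) 1.35(67) + 1.6(1493) + 0.2(1041) = 90.5 + 2388.8 + 208.2 = 2687.5
Maximum is from combination 5.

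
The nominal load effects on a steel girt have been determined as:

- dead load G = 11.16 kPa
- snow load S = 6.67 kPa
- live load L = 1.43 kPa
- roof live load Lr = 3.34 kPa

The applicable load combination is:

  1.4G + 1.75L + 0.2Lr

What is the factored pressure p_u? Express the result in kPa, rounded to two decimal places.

18.79 kPa

1.4(11.16) + 1.75(1.43) + 0.2(3.34) = 18.79
p_u = 18.79 kPa.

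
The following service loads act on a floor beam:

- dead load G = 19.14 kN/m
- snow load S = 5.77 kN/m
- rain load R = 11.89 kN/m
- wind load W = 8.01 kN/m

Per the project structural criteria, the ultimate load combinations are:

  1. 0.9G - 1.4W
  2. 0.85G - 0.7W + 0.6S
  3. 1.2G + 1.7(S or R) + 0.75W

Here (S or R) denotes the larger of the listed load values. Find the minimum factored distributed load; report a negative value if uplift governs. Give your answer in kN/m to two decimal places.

6.01 kN/m

(S or R) → R = 11.89 kN/m.
1. 0.9(19.14) - 1.4(8.01) = 6.01
2. 0.85(19.14) - 0.7(8.01) + 0.6(5.77) = 16.27 - 5.61 + 3.46 = 14.12
3. 1.2(19.14) + 1.7(11.89) + 0.75(8.01) = 22.97 + 20.21 + 6.01 = 49.19
Combination 1 gives the minimum: 6.01 kN/m.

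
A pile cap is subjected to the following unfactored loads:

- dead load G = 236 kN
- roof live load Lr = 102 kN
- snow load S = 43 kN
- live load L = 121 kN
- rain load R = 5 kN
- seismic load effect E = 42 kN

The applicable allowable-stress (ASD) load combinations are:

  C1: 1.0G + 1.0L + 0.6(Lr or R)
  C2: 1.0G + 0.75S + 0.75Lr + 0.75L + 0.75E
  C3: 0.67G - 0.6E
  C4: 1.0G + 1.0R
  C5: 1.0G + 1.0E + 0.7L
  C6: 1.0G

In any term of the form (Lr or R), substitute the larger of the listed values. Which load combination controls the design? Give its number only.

(Lr or R) → Lr = 102 kN.
C1: 1.0(236) + 1.0(121) + 0.6(102) = 236.0 + 121.0 + 61.2 = 418.2
C2: 1.0(236) + 0.75(43) + 0.75(102) + 0.75(121) + 0.75(42) = 467.0
C3: 0.67(236) - 0.6(42) = 158.1 - 25.2 = 132.9
C4: 1.0(236) + 1.0(5) = 236.0 + 5.0 = 241.0
C5: 1.0(236) + 1.0(42) + 0.7(121) = 236.0 + 42.0 + 84.7 = 362.7
C6: 1.0(236) = 236.0
The largest value is 467.0 kN from combination 2.

Combination 2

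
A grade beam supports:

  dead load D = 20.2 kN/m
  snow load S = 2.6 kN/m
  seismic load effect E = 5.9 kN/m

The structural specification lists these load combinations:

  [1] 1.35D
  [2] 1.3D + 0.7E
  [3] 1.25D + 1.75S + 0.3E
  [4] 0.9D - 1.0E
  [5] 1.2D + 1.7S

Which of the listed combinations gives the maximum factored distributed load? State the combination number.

[1] 1.35(20.2) = 27.3
[2] 1.3(20.2) + 0.7(5.9) = 30.4
[3] 1.25(20.2) + 1.75(2.6) + 0.3(5.9) = 31.6
[4] 0.9(20.2) - 1.0(5.9) = 12.3
[5] 1.2(20.2) + 1.7(2.6) = 28.7
The largest value is 31.6 kN/m from combination 3.

Combination 3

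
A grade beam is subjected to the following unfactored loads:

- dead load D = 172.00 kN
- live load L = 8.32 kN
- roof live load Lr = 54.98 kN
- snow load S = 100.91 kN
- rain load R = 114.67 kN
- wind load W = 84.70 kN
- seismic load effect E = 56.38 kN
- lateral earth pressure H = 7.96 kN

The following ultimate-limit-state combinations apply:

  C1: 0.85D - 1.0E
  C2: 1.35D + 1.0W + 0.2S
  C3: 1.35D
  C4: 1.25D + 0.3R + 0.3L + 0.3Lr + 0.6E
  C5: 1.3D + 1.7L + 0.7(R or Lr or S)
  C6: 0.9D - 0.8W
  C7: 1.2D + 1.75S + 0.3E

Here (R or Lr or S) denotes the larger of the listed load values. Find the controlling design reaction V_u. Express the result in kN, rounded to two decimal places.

(R or Lr or S) → R = 114.67 kN.
C1: 0.85(172.00) - 1.0(56.38) = 146.20 - 56.38 = 89.82
C2: 1.35(172.00) + 1.0(84.70) + 0.2(100.91) = 232.20 + 84.70 + 20.18 = 337.08
C3: 1.35(172.00) = 232.20
C4: 1.25(172.00) + 0.3(114.67) + 0.3(8.32) + 0.3(54.98) + 0.6(56.38) = 215.00 + 34.40 + 2.50 + 16.49 + 33.83 = 302.22
C5: 1.3(172.00) + 1.7(8.32) + 0.7(114.67) = 223.60 + 14.14 + 80.27 = 318.01
C6: 0.9(172.00) - 0.8(84.70) = 154.80 - 67.76 = 87.04
C7: 1.2(172.00) + 1.75(100.91) + 0.3(56.38) = 399.91
Maximum is from combination 7.

399.91 kN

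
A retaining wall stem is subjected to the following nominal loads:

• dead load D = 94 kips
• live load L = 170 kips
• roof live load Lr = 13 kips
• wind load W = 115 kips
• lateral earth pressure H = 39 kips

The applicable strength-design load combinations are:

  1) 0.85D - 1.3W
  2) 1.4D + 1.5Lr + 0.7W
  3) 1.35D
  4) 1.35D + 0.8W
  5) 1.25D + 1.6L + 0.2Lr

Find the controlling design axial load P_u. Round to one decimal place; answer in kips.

1) 0.85(94) - 1.3(115) = 79.9 - 149.5 = -69.6
2) 1.4(94) + 1.5(13) + 0.7(115) = 131.6 + 19.5 + 80.5 = 231.6
3) 1.35(94) = 126.9
4) 1.35(94) + 0.8(115) = 126.9 + 92.0 = 218.9
5) 1.25(94) + 1.6(170) + 0.2(13) = 117.5 + 272.0 + 2.6 = 392.1
Maximum is from combination 5.

392.1 kips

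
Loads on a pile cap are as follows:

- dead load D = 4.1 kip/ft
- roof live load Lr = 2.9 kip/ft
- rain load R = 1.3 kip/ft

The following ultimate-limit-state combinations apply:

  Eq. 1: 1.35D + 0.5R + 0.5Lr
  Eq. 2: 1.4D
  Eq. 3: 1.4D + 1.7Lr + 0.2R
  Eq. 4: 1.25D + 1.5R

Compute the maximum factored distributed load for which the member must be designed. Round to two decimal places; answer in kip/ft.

10.93 kip/ft

Eq. 1: 1.35(4.1) + 0.5(1.3) + 0.5(2.9) = 7.64
Eq. 2: 1.4(4.1) = 5.74
Eq. 3: 1.4(4.1) + 1.7(2.9) + 0.2(1.3) = 10.93
Eq. 4: 1.25(4.1) + 1.5(1.3) = 7.08
The controlling combination is 3, giving 10.93 kip/ft.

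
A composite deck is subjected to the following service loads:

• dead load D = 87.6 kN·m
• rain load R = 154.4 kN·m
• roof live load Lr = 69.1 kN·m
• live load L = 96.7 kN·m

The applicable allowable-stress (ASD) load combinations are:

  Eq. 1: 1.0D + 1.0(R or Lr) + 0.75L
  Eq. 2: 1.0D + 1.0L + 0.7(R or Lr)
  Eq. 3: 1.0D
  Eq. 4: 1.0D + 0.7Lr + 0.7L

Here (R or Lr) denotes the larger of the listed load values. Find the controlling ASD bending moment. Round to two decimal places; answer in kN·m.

314.53 kN·m

(R or Lr) → R = 154.4 kN·m.
Eq. 1: 1.0(87.6) + 1.0(154.4) + 0.75(96.7) = 87.60 + 154.40 + 72.53 = 314.53
Eq. 2: 1.0(87.6) + 1.0(96.7) + 0.7(154.4) = 87.60 + 96.70 + 108.08 = 292.38
Eq. 3: 1.0(87.6) = 87.60
Eq. 4: 1.0(87.6) + 0.7(69.1) + 0.7(96.7) = 87.60 + 48.37 + 67.69 = 203.66
Maximum is from combination 1.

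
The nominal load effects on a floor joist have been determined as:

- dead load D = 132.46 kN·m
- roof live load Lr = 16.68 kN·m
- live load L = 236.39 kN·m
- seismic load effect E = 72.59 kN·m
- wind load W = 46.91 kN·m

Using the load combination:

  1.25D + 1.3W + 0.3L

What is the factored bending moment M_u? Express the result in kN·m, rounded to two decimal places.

297.48 kN·m

1.25(132.46) + 1.3(46.91) + 0.3(236.39) = 297.48
M_u = 297.48 kN·m.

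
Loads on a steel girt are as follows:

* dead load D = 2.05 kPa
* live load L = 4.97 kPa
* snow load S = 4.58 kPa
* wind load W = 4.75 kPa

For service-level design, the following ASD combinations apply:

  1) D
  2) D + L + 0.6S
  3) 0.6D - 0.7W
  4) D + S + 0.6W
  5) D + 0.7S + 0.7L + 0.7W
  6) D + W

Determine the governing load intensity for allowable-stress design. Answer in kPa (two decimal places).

12.06 kPa

1) 1.0(2.05) = 2.05
2) 1.0(2.05) + 1.0(4.97) + 0.6(4.58) = 2.05 + 4.97 + 2.75 = 9.77
3) 0.6(2.05) - 0.7(4.75) = 1.23 - 3.33 = -2.10
4) 1.0(2.05) + 1.0(4.58) + 0.6(4.75) = 2.05 + 4.58 + 2.85 = 9.48
5) 1.0(2.05) + 0.7(4.58) + 0.7(4.97) + 0.7(4.75) = 12.06
6) 1.0(2.05) + 1.0(4.75) = 2.05 + 4.75 = 6.80
The controlling combination is 5, giving 12.06 kPa.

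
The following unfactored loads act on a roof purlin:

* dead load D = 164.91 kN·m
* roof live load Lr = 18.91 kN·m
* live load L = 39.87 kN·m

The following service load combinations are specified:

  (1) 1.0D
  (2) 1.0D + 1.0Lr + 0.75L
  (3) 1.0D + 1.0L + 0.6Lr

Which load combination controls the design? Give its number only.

Combination 3

(1) 1.0(164.91) = 164.91
(2) 1.0(164.91) + 1.0(18.91) + 0.75(39.87) = 164.91 + 18.91 + 29.90 = 213.72
(3) 1.0(164.91) + 1.0(39.87) + 0.6(18.91) = 164.91 + 39.87 + 11.35 = 216.13
The largest value is 216.13 kN·m from combination 3.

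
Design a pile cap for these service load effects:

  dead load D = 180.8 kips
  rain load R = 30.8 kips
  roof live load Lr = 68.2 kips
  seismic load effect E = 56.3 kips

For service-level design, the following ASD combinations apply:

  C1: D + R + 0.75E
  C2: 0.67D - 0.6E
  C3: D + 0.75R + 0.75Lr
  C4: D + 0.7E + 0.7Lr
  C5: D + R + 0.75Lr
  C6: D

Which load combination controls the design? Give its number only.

Combination 4

C1: 1.0(180.8) + 1.0(30.8) + 0.75(56.3) = 180.8 + 30.8 + 42.2 = 253.8
C2: 0.67(180.8) - 0.6(56.3) = 87.4
C3: 1.0(180.8) + 0.75(30.8) + 0.75(68.2) = 180.8 + 23.1 + 51.2 = 255.1
C4: 1.0(180.8) + 0.7(56.3) + 0.7(68.2) = 268.0
C5: 1.0(180.8) + 1.0(30.8) + 0.75(68.2) = 180.8 + 30.8 + 51.2 = 262.8
C6: 1.0(180.8) = 180.8
The largest value is 268.0 kips from combination 4.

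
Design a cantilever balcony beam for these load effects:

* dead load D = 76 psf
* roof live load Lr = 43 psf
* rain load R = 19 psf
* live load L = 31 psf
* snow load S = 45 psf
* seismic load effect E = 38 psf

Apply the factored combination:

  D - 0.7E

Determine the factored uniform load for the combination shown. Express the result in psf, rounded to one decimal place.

1.0(76) - 0.7(38) = 49.4
q_u = 49.4 psf.

49.4 psf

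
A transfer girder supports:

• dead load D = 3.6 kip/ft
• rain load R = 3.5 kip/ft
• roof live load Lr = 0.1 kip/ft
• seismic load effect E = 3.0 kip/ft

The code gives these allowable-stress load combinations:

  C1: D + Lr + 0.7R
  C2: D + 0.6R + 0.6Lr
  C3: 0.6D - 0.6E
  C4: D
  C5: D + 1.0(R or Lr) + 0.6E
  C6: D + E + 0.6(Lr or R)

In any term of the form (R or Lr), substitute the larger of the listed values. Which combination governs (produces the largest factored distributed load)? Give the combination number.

Combination 5

(R or Lr) → R = 3.5 kip/ft; (Lr or R) → R = 3.5 kip/ft.
C1: 1.0(3.6) + 1.0(0.1) + 0.7(3.5) = 3.60 + 0.10 + 2.45 = 6.15
C2: 1.0(3.6) + 0.6(3.5) + 0.6(0.1) = 3.60 + 2.10 + 0.06 = 5.76
C3: 0.6(3.6) - 0.6(3.0) = 2.16 - 1.80 = 0.36
C4: 1.0(3.6) = 3.60
C5: 1.0(3.6) + 1.0(3.5) + 0.6(3.0) = 3.60 + 3.50 + 1.80 = 8.90
C6: 1.0(3.6) + 1.0(3.0) + 0.6(3.5) = 3.60 + 3.00 + 2.10 = 8.70
The largest value is 8.90 kip/ft from combination 5.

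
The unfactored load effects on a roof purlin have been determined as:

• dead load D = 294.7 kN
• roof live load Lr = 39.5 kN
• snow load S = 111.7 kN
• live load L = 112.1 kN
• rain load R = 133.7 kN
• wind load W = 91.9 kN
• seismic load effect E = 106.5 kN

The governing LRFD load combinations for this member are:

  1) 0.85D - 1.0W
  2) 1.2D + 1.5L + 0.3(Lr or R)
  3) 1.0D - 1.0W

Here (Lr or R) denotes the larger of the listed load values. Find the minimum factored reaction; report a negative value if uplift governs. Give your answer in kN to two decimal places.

(Lr or R) → R = 133.7 kN.
1) 0.85(294.7) - 1.0(91.9) = 250.50 - 91.90 = 158.60
2) 1.2(294.7) + 1.5(112.1) + 0.3(133.7) = 353.64 + 168.15 + 40.11 = 561.90
3) 1.0(294.7) - 1.0(91.9) = 294.70 - 91.90 = 202.80
Combination 1 gives the minimum: 158.60 kN.

158.60 kN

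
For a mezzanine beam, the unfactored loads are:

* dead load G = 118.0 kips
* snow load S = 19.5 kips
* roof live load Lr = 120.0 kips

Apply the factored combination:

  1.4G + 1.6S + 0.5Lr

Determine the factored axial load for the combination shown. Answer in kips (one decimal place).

256.4 kips

1.4(118.0) + 1.6(19.5) + 0.5(120.0) = 256.4
P_u = 256.4 kips.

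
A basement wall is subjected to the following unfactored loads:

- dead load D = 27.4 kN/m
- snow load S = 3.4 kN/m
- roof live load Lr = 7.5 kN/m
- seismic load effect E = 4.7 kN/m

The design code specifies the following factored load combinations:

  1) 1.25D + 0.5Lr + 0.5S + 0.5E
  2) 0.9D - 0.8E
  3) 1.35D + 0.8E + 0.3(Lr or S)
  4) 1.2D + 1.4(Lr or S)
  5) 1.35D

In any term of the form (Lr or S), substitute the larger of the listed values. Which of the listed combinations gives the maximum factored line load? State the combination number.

(Lr or S) → Lr = 7.5 kN/m.
1) 1.25(27.4) + 0.5(7.5) + 0.5(3.4) + 0.5(4.7) = 42.1
2) 0.9(27.4) - 0.8(4.7) = 24.7 - 3.8 = 20.9
3) 1.35(27.4) + 0.8(4.7) + 0.3(7.5) = 43.0
4) 1.2(27.4) + 1.4(7.5) = 32.9 + 10.5 = 43.4
5) 1.35(27.4) = 37.0
The largest value is 43.4 kN/m from combination 4.

Combination 4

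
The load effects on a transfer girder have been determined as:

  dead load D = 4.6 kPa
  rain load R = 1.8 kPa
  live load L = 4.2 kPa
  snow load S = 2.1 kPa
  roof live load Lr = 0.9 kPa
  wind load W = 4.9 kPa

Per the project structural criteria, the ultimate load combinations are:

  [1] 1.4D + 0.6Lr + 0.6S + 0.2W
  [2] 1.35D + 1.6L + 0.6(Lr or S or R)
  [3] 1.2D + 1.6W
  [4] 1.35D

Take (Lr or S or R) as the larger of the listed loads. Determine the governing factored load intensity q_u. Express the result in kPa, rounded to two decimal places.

14.19 kPa

(Lr or S or R) → S = 2.1 kPa.
[1] 1.4(4.6) + 0.6(0.9) + 0.6(2.1) + 0.2(4.9) = 9.22
[2] 1.35(4.6) + 1.6(4.2) + 0.6(2.1) = 14.19
[3] 1.2(4.6) + 1.6(4.9) = 13.36
[4] 1.35(4.6) = 6.21
Maximum is from combination 2.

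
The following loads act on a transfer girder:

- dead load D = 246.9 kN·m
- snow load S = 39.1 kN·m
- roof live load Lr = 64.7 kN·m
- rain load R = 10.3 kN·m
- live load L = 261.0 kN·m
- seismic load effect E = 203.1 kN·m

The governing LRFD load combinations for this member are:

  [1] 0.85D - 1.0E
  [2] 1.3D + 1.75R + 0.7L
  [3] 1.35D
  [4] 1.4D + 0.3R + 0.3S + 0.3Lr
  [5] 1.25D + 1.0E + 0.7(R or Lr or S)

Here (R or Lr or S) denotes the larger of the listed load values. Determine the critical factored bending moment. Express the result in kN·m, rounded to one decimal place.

(R or Lr or S) → Lr = 64.7 kN·m.
[1] 0.85(246.9) - 1.0(203.1) = 209.9 - 203.1 = 6.8
[2] 1.3(246.9) + 1.75(10.3) + 0.7(261.0) = 321.0 + 18.0 + 182.7 = 521.7
[3] 1.35(246.9) = 333.3
[4] 1.4(246.9) + 0.3(10.3) + 0.3(39.1) + 0.3(64.7) = 345.7 + 3.1 + 11.7 + 19.4 = 379.9
[5] 1.25(246.9) + 1.0(203.1) + 0.7(64.7) = 308.6 + 203.1 + 45.3 = 557.0
The controlling combination is 5, giving 557.0 kN·m.

557.0 kN·m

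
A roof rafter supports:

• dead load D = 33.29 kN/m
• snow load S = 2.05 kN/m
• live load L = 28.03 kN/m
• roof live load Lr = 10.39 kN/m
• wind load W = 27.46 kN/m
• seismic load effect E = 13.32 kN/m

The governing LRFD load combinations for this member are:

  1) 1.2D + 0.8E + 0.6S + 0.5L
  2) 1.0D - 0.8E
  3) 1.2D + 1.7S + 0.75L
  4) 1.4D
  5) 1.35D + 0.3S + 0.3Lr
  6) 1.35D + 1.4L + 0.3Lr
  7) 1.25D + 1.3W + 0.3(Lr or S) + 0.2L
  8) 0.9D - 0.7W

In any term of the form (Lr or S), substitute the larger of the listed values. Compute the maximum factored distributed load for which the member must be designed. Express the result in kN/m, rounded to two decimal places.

(Lr or S) → Lr = 10.39 kN/m.
1) 1.2(33.29) + 0.8(13.32) + 0.6(2.05) + 0.5(28.03) = 65.85
2) 1.0(33.29) - 0.8(13.32) = 33.29 - 10.66 = 22.63
3) 1.2(33.29) + 1.7(2.05) + 0.75(28.03) = 39.95 + 3.49 + 21.02 = 64.46
4) 1.4(33.29) = 46.61
5) 1.35(33.29) + 0.3(2.05) + 0.3(10.39) = 48.67
6) 1.35(33.29) + 1.4(28.03) + 0.3(10.39) = 44.94 + 39.24 + 3.12 = 87.30
7) 1.25(33.29) + 1.3(27.46) + 0.3(10.39) + 0.2(28.03) = 86.03
8) 0.9(33.29) - 0.7(27.46) = 29.96 - 19.22 = 10.74
Maximum is from combination 6.

87.30 kN/m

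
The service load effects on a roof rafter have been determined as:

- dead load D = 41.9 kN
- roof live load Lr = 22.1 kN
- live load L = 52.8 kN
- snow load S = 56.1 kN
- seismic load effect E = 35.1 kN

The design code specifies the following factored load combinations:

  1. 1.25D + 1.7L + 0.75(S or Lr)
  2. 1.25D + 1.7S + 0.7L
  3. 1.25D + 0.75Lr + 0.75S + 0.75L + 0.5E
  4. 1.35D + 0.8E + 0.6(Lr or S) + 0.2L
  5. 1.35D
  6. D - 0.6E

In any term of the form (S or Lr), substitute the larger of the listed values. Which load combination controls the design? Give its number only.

Combination 2

(S or Lr) → S = 56.1 kN; (Lr or S) → S = 56.1 kN.
1. 1.25(41.9) + 1.7(52.8) + 0.75(56.1) = 184.2
2. 1.25(41.9) + 1.7(56.1) + 0.7(52.8) = 184.7
3. 1.25(41.9) + 0.75(22.1) + 0.75(56.1) + 0.75(52.8) + 0.5(35.1) = 168.2
4. 1.35(41.9) + 0.8(35.1) + 0.6(56.1) + 0.2(52.8) = 128.9
5. 1.35(41.9) = 56.6
6. 1.0(41.9) - 0.6(35.1) = 41.9 - 21.1 = 20.8
The largest value is 184.7 kN from combination 2.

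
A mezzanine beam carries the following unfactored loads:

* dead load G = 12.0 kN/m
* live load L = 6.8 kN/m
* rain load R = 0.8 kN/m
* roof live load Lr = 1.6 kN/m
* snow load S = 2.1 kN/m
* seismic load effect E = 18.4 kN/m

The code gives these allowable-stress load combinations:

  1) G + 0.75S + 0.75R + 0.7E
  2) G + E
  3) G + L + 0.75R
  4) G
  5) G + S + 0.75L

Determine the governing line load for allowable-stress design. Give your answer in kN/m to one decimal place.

30.4 kN/m

1) 1.0(12.0) + 0.75(2.1) + 0.75(0.8) + 0.7(18.4) = 12.0 + 1.6 + 0.6 + 12.9 = 27.1
2) 1.0(12.0) + 1.0(18.4) = 12.0 + 18.4 = 30.4
3) 1.0(12.0) + 1.0(6.8) + 0.75(0.8) = 12.0 + 6.8 + 0.6 = 19.4
4) 1.0(12.0) = 12.0
5) 1.0(12.0) + 1.0(2.1) + 0.75(6.8) = 12.0 + 2.1 + 5.1 = 19.2
Maximum is from combination 2.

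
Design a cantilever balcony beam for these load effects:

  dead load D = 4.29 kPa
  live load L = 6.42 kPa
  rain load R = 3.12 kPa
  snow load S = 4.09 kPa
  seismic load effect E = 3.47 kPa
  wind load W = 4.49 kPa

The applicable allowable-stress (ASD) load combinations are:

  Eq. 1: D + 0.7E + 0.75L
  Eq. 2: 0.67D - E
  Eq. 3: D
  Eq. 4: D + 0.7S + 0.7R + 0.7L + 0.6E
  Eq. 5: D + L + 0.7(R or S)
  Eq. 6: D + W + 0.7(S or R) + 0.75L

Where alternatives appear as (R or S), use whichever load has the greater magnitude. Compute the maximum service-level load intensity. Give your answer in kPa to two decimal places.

16.46 kPa

(R or S) → S = 4.09 kPa; (S or R) → S = 4.09 kPa.
Eq. 1: 1.0(4.29) + 0.7(3.47) + 0.75(6.42) = 11.53
Eq. 2: 0.67(4.29) - 1.0(3.47) = 2.87 - 3.47 = -0.60
Eq. 3: 1.0(4.29) = 4.29
Eq. 4: 1.0(4.29) + 0.7(4.09) + 0.7(3.12) + 0.7(6.42) + 0.6(3.47) = 15.91
Eq. 5: 1.0(4.29) + 1.0(6.42) + 0.7(4.09) = 4.29 + 6.42 + 2.86 = 13.57
Eq. 6: 1.0(4.29) + 1.0(4.49) + 0.7(4.09) + 0.75(6.42) = 4.29 + 4.49 + 2.86 + 4.82 = 16.46
Maximum is from combination 6.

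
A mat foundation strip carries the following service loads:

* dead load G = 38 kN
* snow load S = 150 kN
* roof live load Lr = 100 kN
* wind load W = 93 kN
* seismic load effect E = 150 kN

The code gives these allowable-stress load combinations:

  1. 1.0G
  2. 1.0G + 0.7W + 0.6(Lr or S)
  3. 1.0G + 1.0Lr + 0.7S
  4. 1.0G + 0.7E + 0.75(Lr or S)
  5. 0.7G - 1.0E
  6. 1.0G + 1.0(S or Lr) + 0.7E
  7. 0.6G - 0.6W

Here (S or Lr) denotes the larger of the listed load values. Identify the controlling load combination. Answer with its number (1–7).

Combination 6

(Lr or S) → S = 150 kN; (S or Lr) → S = 150 kN.
1. 1.0(38) = 38.00
2. 1.0(38) + 0.7(93) + 0.6(150) = 193.10
3. 1.0(38) + 1.0(100) + 0.7(150) = 243.00
4. 1.0(38) + 0.7(150) + 0.75(150) = 255.50
5. 0.7(38) - 1.0(150) = -123.40
6. 1.0(38) + 1.0(150) + 0.7(150) = 293.00
7. 0.6(38) - 0.6(93) = -33.00
The largest value is 293.00 kN from combination 6.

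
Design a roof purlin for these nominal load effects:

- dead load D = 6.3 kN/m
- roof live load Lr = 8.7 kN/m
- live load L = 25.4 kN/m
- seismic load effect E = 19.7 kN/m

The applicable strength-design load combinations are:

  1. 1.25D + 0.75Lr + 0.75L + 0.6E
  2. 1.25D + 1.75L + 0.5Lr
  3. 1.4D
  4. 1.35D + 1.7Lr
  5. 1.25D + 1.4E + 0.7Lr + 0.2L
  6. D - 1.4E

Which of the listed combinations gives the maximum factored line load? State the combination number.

1. 1.25(6.3) + 0.75(8.7) + 0.75(25.4) + 0.6(19.7) = 45.27
2. 1.25(6.3) + 1.75(25.4) + 0.5(8.7) = 7.88 + 44.45 + 4.35 = 56.68
3. 1.4(6.3) = 8.82
4. 1.35(6.3) + 1.7(8.7) = 8.51 + 14.79 = 23.30
5. 1.25(6.3) + 1.4(19.7) + 0.7(8.7) + 0.2(25.4) = 7.88 + 27.58 + 6.09 + 5.08 = 46.63
6. 1.0(6.3) - 1.4(19.7) = 6.30 - 27.58 = -21.28
The largest value is 56.68 kN/m from combination 2.

Combination 2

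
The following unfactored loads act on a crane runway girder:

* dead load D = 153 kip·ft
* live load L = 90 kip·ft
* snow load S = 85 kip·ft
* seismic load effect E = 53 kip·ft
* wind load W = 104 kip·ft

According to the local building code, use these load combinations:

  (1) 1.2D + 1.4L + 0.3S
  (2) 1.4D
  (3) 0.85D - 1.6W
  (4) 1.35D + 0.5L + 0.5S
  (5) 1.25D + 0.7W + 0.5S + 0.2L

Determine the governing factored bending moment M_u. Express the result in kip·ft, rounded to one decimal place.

335.1 kip·ft

(1) 1.2(153) + 1.4(90) + 0.3(85) = 335.1
(2) 1.4(153) = 214.2
(3) 0.85(153) - 1.6(104) = -36.4
(4) 1.35(153) + 0.5(90) + 0.5(85) = 294.1
(5) 1.25(153) + 0.7(104) + 0.5(85) + 0.2(90) = 324.6
Maximum is from combination 1.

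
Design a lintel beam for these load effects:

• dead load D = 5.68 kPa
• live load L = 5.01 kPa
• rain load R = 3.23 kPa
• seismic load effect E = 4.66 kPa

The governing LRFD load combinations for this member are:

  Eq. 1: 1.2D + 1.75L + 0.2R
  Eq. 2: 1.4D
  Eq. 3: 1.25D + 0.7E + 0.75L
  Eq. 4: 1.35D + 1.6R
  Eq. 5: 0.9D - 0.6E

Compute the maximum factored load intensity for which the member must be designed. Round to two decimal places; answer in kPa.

16.23 kPa

Eq. 1: 1.2(5.68) + 1.75(5.01) + 0.2(3.23) = 16.23
Eq. 2: 1.4(5.68) = 7.95
Eq. 3: 1.25(5.68) + 0.7(4.66) + 0.75(5.01) = 7.10 + 3.26 + 3.76 = 14.12
Eq. 4: 1.35(5.68) + 1.6(3.23) = 7.67 + 5.17 = 12.84
Eq. 5: 0.9(5.68) - 0.6(4.66) = 2.32
Maximum is from combination 1.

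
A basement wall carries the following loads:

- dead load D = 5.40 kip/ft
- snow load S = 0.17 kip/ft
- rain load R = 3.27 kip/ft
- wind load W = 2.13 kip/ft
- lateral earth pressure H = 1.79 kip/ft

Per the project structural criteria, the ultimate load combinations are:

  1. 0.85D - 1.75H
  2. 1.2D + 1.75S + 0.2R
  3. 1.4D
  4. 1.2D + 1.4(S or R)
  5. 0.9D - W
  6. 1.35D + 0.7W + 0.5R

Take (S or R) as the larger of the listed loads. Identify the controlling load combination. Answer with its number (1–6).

Combination 4

(S or R) → R = 3.27 kip/ft.
1. 0.85(5.40) - 1.75(1.79) = 1.46
2. 1.2(5.40) + 1.75(0.17) + 0.2(3.27) = 7.43
3. 1.4(5.40) = 7.56
4. 1.2(5.40) + 1.4(3.27) = 11.06
5. 0.9(5.40) - 1.0(2.13) = 2.73
6. 1.35(5.40) + 0.7(2.13) + 0.5(3.27) = 10.42
The largest value is 11.06 kip/ft from combination 4.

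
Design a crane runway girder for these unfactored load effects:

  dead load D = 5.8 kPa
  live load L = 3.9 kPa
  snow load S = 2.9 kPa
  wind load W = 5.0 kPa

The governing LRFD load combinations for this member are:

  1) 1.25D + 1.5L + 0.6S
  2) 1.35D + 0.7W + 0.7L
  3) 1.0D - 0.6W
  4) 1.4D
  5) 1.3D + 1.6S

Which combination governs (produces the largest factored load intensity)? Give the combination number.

Combination 1

1) 1.25(5.8) + 1.5(3.9) + 0.6(2.9) = 7.25 + 5.85 + 1.74 = 14.84
2) 1.35(5.8) + 0.7(5.0) + 0.7(3.9) = 7.83 + 3.50 + 2.73 = 14.06
3) 1.0(5.8) - 0.6(5.0) = 5.80 - 3.00 = 2.80
4) 1.4(5.8) = 8.12
5) 1.3(5.8) + 1.6(2.9) = 7.54 + 4.64 = 12.18
The largest value is 14.84 kPa from combination 1.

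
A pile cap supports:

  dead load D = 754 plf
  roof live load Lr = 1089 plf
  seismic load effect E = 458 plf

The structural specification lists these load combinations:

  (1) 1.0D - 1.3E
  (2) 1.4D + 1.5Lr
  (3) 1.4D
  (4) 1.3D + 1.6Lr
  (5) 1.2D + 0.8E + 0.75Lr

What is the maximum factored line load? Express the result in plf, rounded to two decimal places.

(1) 1.0(754) - 1.3(458) = 754.00 - 595.40 = 158.60
(2) 1.4(754) + 1.5(1089) = 1055.60 + 1633.50 = 2689.10
(3) 1.4(754) = 1055.60
(4) 1.3(754) + 1.6(1089) = 980.20 + 1742.40 = 2722.60
(5) 1.2(754) + 0.8(458) + 0.75(1089) = 904.80 + 366.40 + 816.75 = 2087.95
Combination 4 governs: w_u = 2722.60 plf.

2722.60 plf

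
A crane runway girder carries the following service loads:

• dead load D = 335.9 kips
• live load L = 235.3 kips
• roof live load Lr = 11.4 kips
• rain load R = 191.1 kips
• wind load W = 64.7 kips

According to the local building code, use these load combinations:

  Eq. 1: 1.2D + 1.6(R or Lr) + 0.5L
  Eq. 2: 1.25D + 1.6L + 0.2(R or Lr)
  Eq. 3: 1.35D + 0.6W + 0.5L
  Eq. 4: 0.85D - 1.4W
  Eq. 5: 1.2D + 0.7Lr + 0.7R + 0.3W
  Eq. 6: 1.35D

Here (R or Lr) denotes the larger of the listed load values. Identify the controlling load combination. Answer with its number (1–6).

(R or Lr) → R = 191.1 kips.
Eq. 1: 1.2(335.9) + 1.6(191.1) + 0.5(235.3) = 826.5
Eq. 2: 1.25(335.9) + 1.6(235.3) + 0.2(191.1) = 834.6
Eq. 3: 1.35(335.9) + 0.6(64.7) + 0.5(235.3) = 609.9
Eq. 4: 0.85(335.9) - 1.4(64.7) = 194.9
Eq. 5: 1.2(335.9) + 0.7(11.4) + 0.7(191.1) + 0.3(64.7) = 564.2
Eq. 6: 1.35(335.9) = 453.5
The largest value is 834.6 kips from combination 2.

Combination 2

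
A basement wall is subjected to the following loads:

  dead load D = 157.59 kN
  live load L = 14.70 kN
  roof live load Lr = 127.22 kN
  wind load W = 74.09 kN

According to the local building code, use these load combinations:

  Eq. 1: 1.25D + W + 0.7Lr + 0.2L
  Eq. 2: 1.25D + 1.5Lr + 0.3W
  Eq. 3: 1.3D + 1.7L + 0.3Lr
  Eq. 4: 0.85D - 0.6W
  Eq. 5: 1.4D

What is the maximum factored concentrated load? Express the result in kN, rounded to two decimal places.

410.04 kN

Eq. 1: 1.25(157.59) + 1.0(74.09) + 0.7(127.22) + 0.2(14.70) = 363.07
Eq. 2: 1.25(157.59) + 1.5(127.22) + 0.3(74.09) = 410.04
Eq. 3: 1.3(157.59) + 1.7(14.70) + 0.3(127.22) = 268.02
Eq. 4: 0.85(157.59) - 0.6(74.09) = 89.50
Eq. 5: 1.4(157.59) = 220.63
Maximum is from combination 2.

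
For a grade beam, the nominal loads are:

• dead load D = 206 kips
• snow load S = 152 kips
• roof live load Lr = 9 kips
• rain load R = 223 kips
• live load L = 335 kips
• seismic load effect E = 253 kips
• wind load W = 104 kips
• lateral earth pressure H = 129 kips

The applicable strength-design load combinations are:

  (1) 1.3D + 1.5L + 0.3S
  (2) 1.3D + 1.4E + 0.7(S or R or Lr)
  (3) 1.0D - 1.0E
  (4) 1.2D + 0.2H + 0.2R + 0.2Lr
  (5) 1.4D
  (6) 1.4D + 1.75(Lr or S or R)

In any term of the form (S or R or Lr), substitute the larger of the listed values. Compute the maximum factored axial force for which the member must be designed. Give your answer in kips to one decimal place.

(S or R or Lr) → R = 223 kips; (Lr or S or R) → R = 223 kips.
(1) 1.3(206) + 1.5(335) + 0.3(152) = 267.8 + 502.5 + 45.6 = 815.9
(2) 1.3(206) + 1.4(253) + 0.7(223) = 267.8 + 354.2 + 156.1 = 778.1
(3) 1.0(206) - 1.0(253) = 206.0 - 253.0 = -47.0
(4) 1.2(206) + 0.2(129) + 0.2(223) + 0.2(9) = 247.2 + 25.8 + 44.6 + 1.8 = 319.4
(5) 1.4(206) = 288.4
(6) 1.4(206) + 1.75(223) = 288.4 + 390.3 = 678.7
The controlling combination is 1, giving 815.9 kips.

815.9 kips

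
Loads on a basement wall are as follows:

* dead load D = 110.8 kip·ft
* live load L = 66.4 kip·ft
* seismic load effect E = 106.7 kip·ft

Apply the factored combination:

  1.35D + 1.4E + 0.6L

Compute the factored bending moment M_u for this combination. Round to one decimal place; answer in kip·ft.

1.35(110.8) + 1.4(106.7) + 0.6(66.4) = 338.8
M_u = 338.8 kip·ft.

338.8 kip·ft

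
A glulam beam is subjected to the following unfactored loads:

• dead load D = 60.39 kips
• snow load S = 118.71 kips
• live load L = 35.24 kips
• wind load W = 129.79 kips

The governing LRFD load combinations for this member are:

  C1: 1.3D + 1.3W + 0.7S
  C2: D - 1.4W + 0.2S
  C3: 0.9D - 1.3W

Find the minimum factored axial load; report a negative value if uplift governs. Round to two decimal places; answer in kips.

-114.38 kips

C1: 1.3(60.39) + 1.3(129.79) + 0.7(118.71) = 330.33
C2: 1.0(60.39) - 1.4(129.79) + 0.2(118.71) = -97.57
C3: 0.9(60.39) - 1.3(129.79) = -114.38
Combination 3 gives the minimum: -114.38 kips.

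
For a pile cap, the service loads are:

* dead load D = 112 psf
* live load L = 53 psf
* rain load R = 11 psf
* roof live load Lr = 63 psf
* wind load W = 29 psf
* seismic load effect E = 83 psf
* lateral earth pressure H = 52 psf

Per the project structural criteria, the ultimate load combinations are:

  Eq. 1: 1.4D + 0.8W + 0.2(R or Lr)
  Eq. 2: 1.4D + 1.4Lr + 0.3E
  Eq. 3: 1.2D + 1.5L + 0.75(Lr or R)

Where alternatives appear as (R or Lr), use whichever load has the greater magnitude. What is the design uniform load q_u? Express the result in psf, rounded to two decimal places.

(R or Lr) → Lr = 63 psf; (Lr or R) → Lr = 63 psf.
Eq. 1: 1.4(112) + 0.8(29) + 0.2(63) = 156.80 + 23.20 + 12.60 = 192.60
Eq. 2: 1.4(112) + 1.4(63) + 0.3(83) = 156.80 + 88.20 + 24.90 = 269.90
Eq. 3: 1.2(112) + 1.5(53) + 0.75(63) = 134.40 + 79.50 + 47.25 = 261.15
The controlling combination is 2, giving 269.90 psf.

269.90 psf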